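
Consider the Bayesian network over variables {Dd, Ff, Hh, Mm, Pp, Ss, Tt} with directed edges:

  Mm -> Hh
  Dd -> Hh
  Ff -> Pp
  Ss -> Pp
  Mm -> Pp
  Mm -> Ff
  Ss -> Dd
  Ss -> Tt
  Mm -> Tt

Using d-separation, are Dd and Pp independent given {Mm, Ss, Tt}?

We examine all 6 paths between Dd and Pp:
Path 1: Dd ← Ss → Tt ← Mm → Ff → Pp
  Ss is a fork here and Ss is conditioned on, so the path is blocked at Ss.
Path 2: Dd ← Ss → Tt ← Mm → Pp
  Ss is a fork here and Ss is conditioned on, so the path is blocked at Ss.
Path 3: Dd ← Ss → Pp
  Ss is a fork here and Ss is conditioned on, so the path is blocked at Ss.
Path 4: Dd → Hh ← Mm → Tt ← Ss → Pp
  Hh is a collider here and neither Hh nor any of its descendants is conditioned on, so the collider stays closed — the path is blocked at Hh.
Path 5: Dd → Hh ← Mm → Ff → Pp
  Hh is a collider here and neither Hh nor any of its descendants is conditioned on, so the collider stays closed — the path is blocked at Hh.
Path 6: Dd → Hh ← Mm → Pp
  Hh is a collider here and neither Hh nor any of its descendants is conditioned on, so the collider stays closed — the path is blocked at Hh.
All paths are blocked; Dd ⊥ Pp | {Mm, Ss, Tt} holds.

Yes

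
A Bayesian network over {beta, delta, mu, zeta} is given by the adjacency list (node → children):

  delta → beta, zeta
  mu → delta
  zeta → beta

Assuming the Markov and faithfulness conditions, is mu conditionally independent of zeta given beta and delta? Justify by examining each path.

Yes — mu and zeta are d-separated given {beta, delta}.

We examine all 2 paths between mu and zeta:
Path 1: mu → delta → beta ← zeta
  delta is a chain here and delta is conditioned on, so the path is blocked at delta.
Path 2: mu → delta → zeta
  delta is a chain here and delta is conditioned on, so the path is blocked at delta.
Since every path is blocked, d-separation holds.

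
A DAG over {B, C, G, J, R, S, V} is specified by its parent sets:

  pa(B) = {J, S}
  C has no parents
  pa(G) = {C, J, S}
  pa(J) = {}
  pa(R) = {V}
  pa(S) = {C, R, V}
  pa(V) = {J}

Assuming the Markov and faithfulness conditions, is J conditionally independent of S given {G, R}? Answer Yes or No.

There are 5 undirected paths between J and S; checking each against the conditioning set {G, R}:
Path 1: J → V → R → S
  R is a chain here and R is conditioned on, so the path is blocked at R.
Path 2: J → V → S
  V is a chain and V is not conditioned on — no node blocks this path, so it is active.
Path 3: J → G ← C → S
  G is a collider and G is conditioned on, which opens it; C is a fork and C is not conditioned on — no node blocks this path, so it is active.
Path 4: J → G ← S
  G is a collider and G is conditioned on, which opens it — no node blocks this path, so it is active.
Path 5: J → B ← S
  B is a collider here and neither B nor any of its descendants is conditioned on, so the collider stays closed — the path is blocked at B.
Because an active path exists, J and S are not d-separated.

No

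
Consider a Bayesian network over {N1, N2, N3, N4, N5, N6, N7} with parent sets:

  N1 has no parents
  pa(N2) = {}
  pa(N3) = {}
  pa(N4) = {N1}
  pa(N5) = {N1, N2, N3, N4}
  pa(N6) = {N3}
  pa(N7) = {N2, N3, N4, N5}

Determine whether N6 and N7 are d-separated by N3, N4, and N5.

We examine all 5 paths between N6 and N7:
Path 1: N6 ← N3 → N5 ← N4 → N7
  N3 is a fork here and N3 is conditioned on, so the path is blocked at N3.
Path 2: N6 ← N3 → N5 ← N1 → N4 → N7
  N3 is a fork here and N3 is conditioned on, so the path is blocked at N3.
Path 3: N6 ← N3 → N5 ← N2 → N7
  N3 is a fork here and N3 is conditioned on, so the path is blocked at N3.
Path 4: N6 ← N3 → N5 → N7
  N3 is a fork here and N3 is conditioned on, so the path is blocked at N3.
Path 5: N6 ← N3 → N7
  N3 is a fork here and N3 is conditioned on, so the path is blocked at N3.
Every path is blocked, so N6 and N7 are d-separated given {N3, N4, N5}.

Yes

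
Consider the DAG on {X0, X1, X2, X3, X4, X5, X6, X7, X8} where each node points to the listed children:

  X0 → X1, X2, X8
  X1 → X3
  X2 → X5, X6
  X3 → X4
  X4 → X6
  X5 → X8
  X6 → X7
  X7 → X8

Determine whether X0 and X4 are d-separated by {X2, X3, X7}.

We examine all 5 paths between X0 and X4:
  1. X0 → X2 → X6 ← X4 — X2:chain[blocks]; X6:collider[open] ⇒ blocked
  2. X0 → X2 → X5 → X8 ← X7 ← X6 ← X4 — X2:chain[blocks]; X5:chain[open]; X8:collider[blocks]; X7:chain[blocks]; X6:chain[open] ⇒ blocked
  3. X0 → X8 ← X7 ← X6 ← X4 — X8:collider[blocks]; X7:chain[blocks]; X6:chain[open] ⇒ blocked
  4. X0 → X8 ← X5 ← X2 → X6 ← X4 — X8:collider[blocks]; X5:chain[open]; X2:fork[blocks]; X6:collider[open] ⇒ blocked
  5. X0 → X1 → X3 → X4 — X1:chain[open]; X3:chain[blocks] ⇒ blocked
All paths are blocked; X0 ⊥ X4 | {X2, X3, X7} holds.

Yes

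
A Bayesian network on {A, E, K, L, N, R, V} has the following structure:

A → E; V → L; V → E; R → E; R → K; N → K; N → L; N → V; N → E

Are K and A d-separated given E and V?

No

4 paths connect K and A; each must be blocked for d-separation to hold:
Path 1: K ← N → L ← V → E ← A
  L is a collider here and neither L nor any of its descendants is conditioned on, so the collider stays closed — the path is blocked at L.
Path 2: K ← N → V → E ← A
  V is a chain here and V is conditioned on, so the path is blocked at V.
Path 3: K ← N → E ← A
  N is a fork and N is not conditioned on; E is a collider and E is conditioned on, which opens it — no node blocks this path, so it is active.
Path 4: K ← R → E ← A
  R is a fork and R is not conditioned on; E is a collider and E is conditioned on, which opens it — no node blocks this path, so it is active.
Because an active path exists, K and A are not d-separated.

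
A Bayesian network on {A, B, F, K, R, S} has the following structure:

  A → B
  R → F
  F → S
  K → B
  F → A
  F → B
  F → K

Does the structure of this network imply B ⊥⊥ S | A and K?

Enumerating the 3 paths from B to S and testing each for blocking by {A, K}:
Path 1: B ← A ← F → S
  A is a chain here and A is conditioned on, so the path is blocked at A.
Path 2: B ← K ← F → S
  K is a chain here and K is conditioned on, so the path is blocked at K.
Path 3: B ← F → S
  F is a fork and F is not conditioned on — no node blocks this path, so it is active.
Because an active path exists, B and S are not d-separated.

No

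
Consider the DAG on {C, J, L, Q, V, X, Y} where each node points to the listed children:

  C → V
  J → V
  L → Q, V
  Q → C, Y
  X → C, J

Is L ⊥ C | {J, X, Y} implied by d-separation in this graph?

No — L and C are not d-separated given {J, X, Y}.

There are 3 undirected paths between L and C; checking each against the conditioning set {J, X, Y}:
  1. L → Q → C — Q:chain[open] ⇒ active
  2. L → V ← C — V:collider[blocks] ⇒ blocked
  3. L → V ← J ← X → C — V:collider[blocks]; J:chain[blocks]; X:fork[blocks] ⇒ blocked
Since the path L → Q → C is active, L and C are not d-separated given {J, X, Y}.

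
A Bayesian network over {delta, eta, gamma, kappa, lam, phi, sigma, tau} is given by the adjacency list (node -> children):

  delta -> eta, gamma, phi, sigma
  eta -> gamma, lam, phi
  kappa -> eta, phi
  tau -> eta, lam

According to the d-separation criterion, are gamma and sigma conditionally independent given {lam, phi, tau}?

There are 4 undirected paths between gamma and sigma; checking each against the conditioning set {lam, phi, tau}:
Path 1: gamma ← eta → phi ← delta → sigma
  eta is a fork and eta is not conditioned on; phi is a collider and phi is conditioned on, which opens it; delta is a fork and delta is not conditioned on — no node blocks this path, so it is active.
Path 2: gamma ← eta ← kappa → phi ← delta → sigma
  eta is a chain and eta is not conditioned on; kappa is a fork and kappa is not conditioned on; phi is a collider and phi is conditioned on, which opens it; delta is a fork and delta is not conditioned on — no node blocks this path, so it is active.
Path 3: gamma ← eta ← delta → sigma
  eta is a chain and eta is not conditioned on; delta is a fork and delta is not conditioned on — no node blocks this path, so it is active.
Path 4: gamma ← delta → sigma
  delta is a fork and delta is not conditioned on — no node blocks this path, so it is active.
Because an active path exists, gamma and sigma are not d-separated.

No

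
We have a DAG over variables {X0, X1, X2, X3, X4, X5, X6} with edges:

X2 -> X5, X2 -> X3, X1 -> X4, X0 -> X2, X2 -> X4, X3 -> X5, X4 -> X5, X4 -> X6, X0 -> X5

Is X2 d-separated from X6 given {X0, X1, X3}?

No

Enumerating the 4 paths from X2 to X6 and testing each for blocking by {X0, X1, X3}:
  1. X2 ← X0 → X5 ← X4 → X6 — X0:fork[blocks]; X5:collider[blocks]; X4:fork[open] ⇒ blocked
  2. X2 → X5 ← X4 → X6 — X5:collider[blocks]; X4:fork[open] ⇒ blocked
  3. X2 → X3 → X5 ← X4 → X6 — X3:chain[blocks]; X5:collider[blocks]; X4:fork[open] ⇒ blocked
  4. X2 → X4 → X6 — X4:chain[open] ⇒ active
Since the path X2 → X4 → X6 is active, X2 and X6 are not d-separated given {X0, X1, X3}.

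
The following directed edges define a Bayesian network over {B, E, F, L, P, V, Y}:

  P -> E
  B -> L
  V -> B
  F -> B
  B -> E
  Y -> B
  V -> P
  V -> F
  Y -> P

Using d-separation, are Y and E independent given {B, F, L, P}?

6 paths connect Y and E; each must be blocked for d-separation to hold:
Path 1: Y → P → E
  P is a chain here and P is conditioned on, so the path is blocked at P.
Path 2: Y → P ← V → F → B → E
  F is a chain here and F is conditioned on, so the path is blocked at F.
Path 3: Y → P ← V → B → E
  B is a chain here and B is conditioned on, so the path is blocked at B.
Path 4: Y → B → E
  B is a chain here and B is conditioned on, so the path is blocked at B.
Path 5: Y → B ← F ← V → P → E
  F is a chain here and F is conditioned on, so the path is blocked at F.
Path 6: Y → B ← V → P → E
  P is a chain here and P is conditioned on, so the path is blocked at P.
Since every path is blocked, d-separation holds.

Yes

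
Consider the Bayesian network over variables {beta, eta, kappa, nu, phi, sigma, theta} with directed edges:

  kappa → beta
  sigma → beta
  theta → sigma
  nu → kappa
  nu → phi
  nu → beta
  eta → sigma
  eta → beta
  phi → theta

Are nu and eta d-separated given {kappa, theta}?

6 paths connect nu and eta; each must be blocked for d-separation to hold:
Path 1: nu → beta ← eta
  beta is a collider here and neither beta nor any of its descendants is conditioned on, so the collider stays closed — the path is blocked at beta.
Path 2: nu → beta ← sigma ← eta
  beta is a collider here and neither beta nor any of its descendants is conditioned on, so the collider stays closed — the path is blocked at beta.
Path 3: nu → phi → theta → sigma → beta ← eta
  theta is a chain here and theta is conditioned on, so the path is blocked at theta.
Path 4: nu → phi → theta → sigma ← eta
  theta is a chain here and theta is conditioned on, so the path is blocked at theta.
Path 5: nu → kappa → beta ← eta
  kappa is a chain here and kappa is conditioned on, so the path is blocked at kappa.
Path 6: nu → kappa → beta ← sigma ← eta
  kappa is a chain here and kappa is conditioned on, so the path is blocked at kappa.
Since every path is blocked, d-separation holds.

Yes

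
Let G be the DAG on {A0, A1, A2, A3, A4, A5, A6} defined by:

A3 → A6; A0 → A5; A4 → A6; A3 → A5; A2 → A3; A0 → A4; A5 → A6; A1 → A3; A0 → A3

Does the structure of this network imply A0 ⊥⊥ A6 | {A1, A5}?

No

We examine all 5 paths between A0 and A6:
Path 1: A0 → A3 → A5 → A6
  A5 is a chain here and A5 is conditioned on, so the path is blocked at A5.
Path 2: A0 → A3 → A6
  A3 is a chain and A3 is not conditioned on — no node blocks this path, so it is active.
Path 3: A0 → A5 ← A3 → A6
  A5 is a collider and A5 is conditioned on, which opens it; A3 is a fork and A3 is not conditioned on — no node blocks this path, so it is active.
Path 4: A0 → A5 → A6
  A5 is a chain here and A5 is conditioned on, so the path is blocked at A5.
Path 5: A0 → A4 → A6
  A4 is a chain and A4 is not conditioned on — no node blocks this path, so it is active.
Since the path A0 → A3 → A6 is active, A0 and A6 are not d-separated given {A1, A5}.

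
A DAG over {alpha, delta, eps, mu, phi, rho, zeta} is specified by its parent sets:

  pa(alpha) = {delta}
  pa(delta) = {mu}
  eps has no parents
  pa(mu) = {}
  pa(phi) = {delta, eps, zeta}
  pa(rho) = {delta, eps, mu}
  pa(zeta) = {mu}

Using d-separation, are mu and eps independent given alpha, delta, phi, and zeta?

6 paths connect mu and eps; each must be blocked for d-separation to hold:
Path 1: mu → delta → phi ← eps
  delta is a chain here and delta is conditioned on, so the path is blocked at delta.
Path 2: mu → delta → rho ← eps
  delta is a chain here and delta is conditioned on, so the path is blocked at delta.
Path 3: mu → rho ← delta → phi ← eps
  rho is a collider here and neither rho nor any of its descendants is conditioned on, so the collider stays closed — the path is blocked at rho.
Path 4: mu → rho ← eps
  rho is a collider here and neither rho nor any of its descendants is conditioned on, so the collider stays closed — the path is blocked at rho.
Path 5: mu → zeta → phi ← delta → rho ← eps
  zeta is a chain here and zeta is conditioned on, so the path is blocked at zeta.
Path 6: mu → zeta → phi ← eps
  zeta is a chain here and zeta is conditioned on, so the path is blocked at zeta.
Every path is blocked, so mu and eps are d-separated given {alpha, delta, phi, zeta}.

Yes — mu and eps are d-separated given {alpha, delta, phi, zeta}.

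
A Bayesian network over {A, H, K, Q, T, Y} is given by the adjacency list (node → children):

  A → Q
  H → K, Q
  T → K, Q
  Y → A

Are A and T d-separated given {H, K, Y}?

Yes — A and T are d-separated given {H, K, Y}.

There are 2 undirected paths between A and T; checking each against the conditioning set {H, K, Y}:
  1. A → Q ← T — Q:collider[blocks] ⇒ blocked
  2. A → Q ← H → K ← T — Q:collider[blocks]; H:fork[blocks]; K:collider[open] ⇒ blocked
All paths are blocked; A ⊥ T | {H, K, Y} holds.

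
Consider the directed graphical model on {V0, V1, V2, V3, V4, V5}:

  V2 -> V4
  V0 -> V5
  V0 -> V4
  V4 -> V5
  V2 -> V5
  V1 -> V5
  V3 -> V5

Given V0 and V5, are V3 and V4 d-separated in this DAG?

3 paths connect V3 and V4; each must be blocked for d-separation to hold:
Path 1: V3 → V5 ← V4
  V5 is a collider and V5 is conditioned on, which opens it — no node blocks this path, so it is active.
Path 2: V3 → V5 ← V2 → V4
  V5 is a collider and V5 is conditioned on, which opens it; V2 is a fork and V2 is not conditioned on — no node blocks this path, so it is active.
Path 3: V3 → V5 ← V0 → V4
  V0 is a fork here and V0 is conditioned on, so the path is blocked at V0.
At least one path is unblocked, so d-separation fails.

No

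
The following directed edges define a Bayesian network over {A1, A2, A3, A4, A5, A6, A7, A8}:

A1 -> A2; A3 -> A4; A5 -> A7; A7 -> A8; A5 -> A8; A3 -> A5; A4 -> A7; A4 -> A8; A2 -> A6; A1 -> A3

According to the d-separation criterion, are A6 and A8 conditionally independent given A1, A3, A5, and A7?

6 paths connect A6 and A8; each must be blocked for d-separation to hold:
Path 1: A6 ← A2 ← A1 → A3 → A5 → A7 → A8
  A1 is a fork here and A1 is conditioned on, so the path is blocked at A1.
Path 2: A6 ← A2 ← A1 → A3 → A5 → A7 ← A4 → A8
  A1 is a fork here and A1 is conditioned on, so the path is blocked at A1.
Path 3: A6 ← A2 ← A1 → A3 → A5 → A8
  A1 is a fork here and A1 is conditioned on, so the path is blocked at A1.
Path 4: A6 ← A2 ← A1 → A3 → A4 → A7 ← A5 → A8
  A1 is a fork here and A1 is conditioned on, so the path is blocked at A1.
Path 5: A6 ← A2 ← A1 → A3 → A4 → A7 → A8
  A1 is a fork here and A1 is conditioned on, so the path is blocked at A1.
Path 6: A6 ← A2 ← A1 → A3 → A4 → A8
  A1 is a fork here and A1 is conditioned on, so the path is blocked at A1.
Every path is blocked, so A6 and A8 are d-separated given {A1, A3, A5, A7}.

Yes — A6 and A8 are d-separated given {A1, A3, A5, A7}.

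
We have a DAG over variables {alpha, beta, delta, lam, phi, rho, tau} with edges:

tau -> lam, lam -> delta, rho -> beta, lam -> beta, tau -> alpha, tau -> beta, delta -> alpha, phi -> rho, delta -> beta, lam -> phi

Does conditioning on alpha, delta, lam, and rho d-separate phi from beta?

Yes

6 paths connect phi and beta; each must be blocked for d-separation to hold:
Path 1: phi → rho → beta
  rho is a chain here and rho is conditioned on, so the path is blocked at rho.
Path 2: phi ← lam → beta
  lam is a fork here and lam is conditioned on, so the path is blocked at lam.
Path 3: phi ← lam ← tau → beta
  lam is a chain here and lam is conditioned on, so the path is blocked at lam.
Path 4: phi ← lam ← tau → alpha ← delta → beta
  lam is a chain here and lam is conditioned on, so the path is blocked at lam.
Path 5: phi ← lam → delta → beta
  lam is a fork here and lam is conditioned on, so the path is blocked at lam.
Path 6: phi ← lam → delta → alpha ← tau → beta
  lam is a fork here and lam is conditioned on, so the path is blocked at lam.
Every path is blocked, so phi and beta are d-separated given {alpha, delta, lam, rho}.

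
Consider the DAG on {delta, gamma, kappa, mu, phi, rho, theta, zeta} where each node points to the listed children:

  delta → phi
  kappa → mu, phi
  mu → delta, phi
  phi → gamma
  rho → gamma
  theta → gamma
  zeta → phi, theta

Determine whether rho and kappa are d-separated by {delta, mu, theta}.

There are 6 undirected paths between rho and kappa; checking each against the conditioning set {delta, mu, theta}:
  1. rho → gamma ← phi ← kappa — gamma:collider[blocks]; phi:chain[open] ⇒ blocked
  2. rho → gamma ← phi ← mu ← kappa — gamma:collider[blocks]; phi:chain[open]; mu:chain[blocks] ⇒ blocked
  3. rho → gamma ← phi ← delta ← mu ← kappa — gamma:collider[blocks]; phi:chain[open]; delta:chain[blocks]; mu:chain[blocks] ⇒ blocked
  4. rho → gamma ← theta ← zeta → phi ← kappa — gamma:collider[blocks]; theta:chain[blocks]; zeta:fork[open]; phi:collider[blocks] ⇒ blocked
  5. rho → gamma ← theta ← zeta → phi ← mu ← kappa — gamma:collider[blocks]; theta:chain[blocks]; zeta:fork[open]; phi:collider[blocks]; mu:chain[blocks] ⇒ blocked
  6. rho → gamma ← theta ← zeta → phi ← delta ← mu ← kappa — gamma:collider[blocks]; theta:chain[blocks]; zeta:fork[open]; phi:collider[blocks]; delta:chain[blocks]; mu:chain[blocks] ⇒ blocked
Since every path is blocked, d-separation holds.

Yes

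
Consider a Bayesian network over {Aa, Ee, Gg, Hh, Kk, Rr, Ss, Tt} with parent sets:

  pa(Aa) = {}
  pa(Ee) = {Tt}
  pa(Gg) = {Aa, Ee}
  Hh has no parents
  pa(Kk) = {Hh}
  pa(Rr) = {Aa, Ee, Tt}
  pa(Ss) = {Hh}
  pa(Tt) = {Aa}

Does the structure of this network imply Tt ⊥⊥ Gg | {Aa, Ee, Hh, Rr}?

There are 6 undirected paths between Tt and Gg; checking each against the conditioning set {Aa, Ee, Hh, Rr}:
  1. Tt ← Aa → Gg — Aa:fork[blocks] ⇒ blocked
  2. Tt ← Aa → Rr ← Ee → Gg — Aa:fork[blocks]; Rr:collider[open]; Ee:fork[blocks] ⇒ blocked
  3. Tt → Ee → Gg — Ee:chain[blocks] ⇒ blocked
  4. Tt → Ee → Rr ← Aa → Gg — Ee:chain[blocks]; Rr:collider[open]; Aa:fork[blocks] ⇒ blocked
  5. Tt → Rr ← Aa → Gg — Rr:collider[open]; Aa:fork[blocks] ⇒ blocked
  6. Tt → Rr ← Ee → Gg — Rr:collider[open]; Ee:fork[blocks] ⇒ blocked
All paths are blocked; Tt ⊥ Gg | {Aa, Ee, Hh, Rr} holds.

Yes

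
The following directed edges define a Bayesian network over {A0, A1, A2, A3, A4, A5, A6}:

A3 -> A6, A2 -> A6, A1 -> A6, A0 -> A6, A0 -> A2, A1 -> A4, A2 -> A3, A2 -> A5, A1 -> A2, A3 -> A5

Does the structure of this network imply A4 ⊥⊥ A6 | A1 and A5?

We examine all 5 paths between A4 and A6:
Path 1: A4 ← A1 → A6
  A1 is a fork here and A1 is conditioned on, so the path is blocked at A1.
Path 2: A4 ← A1 → A2 → A5 ← A3 → A6
  A1 is a fork here and A1 is conditioned on, so the path is blocked at A1.
Path 3: A4 ← A1 → A2 ← A0 → A6
  A1 is a fork here and A1 is conditioned on, so the path is blocked at A1.
Path 4: A4 ← A1 → A2 → A6
  A1 is a fork here and A1 is conditioned on, so the path is blocked at A1.
Path 5: A4 ← A1 → A2 → A3 → A6
  A1 is a fork here and A1 is conditioned on, so the path is blocked at A1.
All paths are blocked; A4 ⊥ A6 | {A1, A5} holds.

Yes — A4 and A6 are d-separated given {A1, A5}.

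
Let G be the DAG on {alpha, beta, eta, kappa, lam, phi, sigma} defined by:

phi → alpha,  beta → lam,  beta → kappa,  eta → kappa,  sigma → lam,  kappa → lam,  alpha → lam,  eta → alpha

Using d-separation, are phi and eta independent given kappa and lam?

No — phi and eta are not d-separated given {kappa, lam}.

We examine all 3 paths between phi and eta:
  1. phi → alpha → lam ← kappa ← eta — alpha:chain[open]; lam:collider[open]; kappa:chain[blocks] ⇒ blocked
  2. phi → alpha → lam ← beta → kappa ← eta — alpha:chain[open]; lam:collider[open]; beta:fork[open]; kappa:collider[open] ⇒ active
  3. phi → alpha ← eta — alpha:collider[open] ⇒ active
At least one path is unblocked, so d-separation fails.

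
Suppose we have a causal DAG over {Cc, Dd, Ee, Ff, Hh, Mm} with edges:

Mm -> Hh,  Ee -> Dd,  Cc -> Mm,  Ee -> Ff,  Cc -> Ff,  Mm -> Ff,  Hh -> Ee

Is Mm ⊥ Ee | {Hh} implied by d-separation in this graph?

Yes

We examine all 3 paths between Mm and Ee:
Path 1: Mm → Ff ← Ee
  Ff is a collider here and neither Ff nor any of its descendants is conditioned on, so the collider stays closed — the path is blocked at Ff.
Path 2: Mm → Hh → Ee
  Hh is a chain here and Hh is conditioned on, so the path is blocked at Hh.
Path 3: Mm ← Cc → Ff ← Ee
  Ff is a collider here and neither Ff nor any of its descendants is conditioned on, so the collider stays closed — the path is blocked at Ff.
All paths are blocked; Mm ⊥ Ee | {Hh} holds.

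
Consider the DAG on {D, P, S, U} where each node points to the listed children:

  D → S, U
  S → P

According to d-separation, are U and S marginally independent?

No

The only undirected path from U to S is:
Path 1: U ← D → S
  D is a fork and D is not conditioned on — no node blocks this path, so it is active.
Since the path U ← D → S is active, U and S are not d-separated given ∅.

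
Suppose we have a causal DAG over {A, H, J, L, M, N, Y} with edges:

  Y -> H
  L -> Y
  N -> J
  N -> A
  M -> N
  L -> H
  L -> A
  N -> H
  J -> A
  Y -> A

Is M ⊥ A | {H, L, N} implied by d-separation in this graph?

There are 6 undirected paths between M and A; checking each against the conditioning set {H, L, N}:
  1. M → N → J → A — N:chain[blocks]; J:chain[open] ⇒ blocked
  2. M → N → H ← L → Y → A — N:chain[blocks]; H:collider[open]; L:fork[blocks]; Y:chain[open] ⇒ blocked
  3. M → N → H ← L → A — N:chain[blocks]; H:collider[open]; L:fork[blocks] ⇒ blocked
  4. M → N → H ← Y ← L → A — N:chain[blocks]; H:collider[open]; Y:chain[open]; L:fork[blocks] ⇒ blocked
  5. M → N → H ← Y → A — N:chain[blocks]; H:collider[open]; Y:fork[open] ⇒ blocked
  6. M → N → A — N:chain[blocks] ⇒ blocked
Every path is blocked, so M and A are d-separated given {H, L, N}.

Yes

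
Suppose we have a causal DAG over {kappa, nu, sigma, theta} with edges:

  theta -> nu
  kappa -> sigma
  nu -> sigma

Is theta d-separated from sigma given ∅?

No — theta and sigma are not d-separated given ∅.

There is one path between theta and sigma:
Path 1: theta → nu → sigma
  nu is a chain and nu is not conditioned on — no node blocks this path, so it is active.
Because an active path exists, theta and sigma are not d-separated.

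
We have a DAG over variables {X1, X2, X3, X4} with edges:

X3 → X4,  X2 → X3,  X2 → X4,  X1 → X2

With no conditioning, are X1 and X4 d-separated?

No

There are 2 undirected paths between X1 and X4; checking each against the conditioning set ∅:
Path 1: X1 → X2 → X4
  X2 is a chain and X2 is not conditioned on — no node blocks this path, so it is active.
Path 2: X1 → X2 → X3 → X4
  X2 is a chain and X2 is not conditioned on; X3 is a chain and X3 is not conditioned on — no node blocks this path, so it is active.
At least one path is unblocked, so d-separation fails.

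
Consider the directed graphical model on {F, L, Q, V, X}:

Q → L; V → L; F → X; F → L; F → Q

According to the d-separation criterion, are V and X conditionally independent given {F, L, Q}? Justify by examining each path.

Yes

2 paths connect V and X; each must be blocked for d-separation to hold:
  1. V → L ← F → X — L:collider[open]; F:fork[blocks] ⇒ blocked
  2. V → L ← Q ← F → X — L:collider[open]; Q:chain[blocks]; F:fork[blocks] ⇒ blocked
Every path is blocked, so V and X are d-separated given {F, L, Q}.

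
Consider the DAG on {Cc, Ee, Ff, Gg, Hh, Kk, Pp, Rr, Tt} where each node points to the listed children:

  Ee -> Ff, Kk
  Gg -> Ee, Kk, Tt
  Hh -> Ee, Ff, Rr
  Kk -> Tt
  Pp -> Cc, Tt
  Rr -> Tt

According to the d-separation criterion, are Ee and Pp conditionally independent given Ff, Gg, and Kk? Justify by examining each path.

6 paths connect Ee and Pp; each must be blocked for d-separation to hold:
  1. Ee → Ff ← Hh → Rr → Tt ← Pp — Ff:collider[open]; Hh:fork[open]; Rr:chain[open]; Tt:collider[blocks] ⇒ blocked
  2. Ee ← Hh → Rr → Tt ← Pp — Hh:fork[open]; Rr:chain[open]; Tt:collider[blocks] ⇒ blocked
  3. Ee ← Gg → Tt ← Pp — Gg:fork[blocks]; Tt:collider[blocks] ⇒ blocked
  4. Ee ← Gg → Kk → Tt ← Pp — Gg:fork[blocks]; Kk:chain[blocks]; Tt:collider[blocks] ⇒ blocked
  5. Ee → Kk → Tt ← Pp — Kk:chain[blocks]; Tt:collider[blocks] ⇒ blocked
  6. Ee → Kk ← Gg → Tt ← Pp — Kk:collider[open]; Gg:fork[blocks]; Tt:collider[blocks] ⇒ blocked
Every path is blocked, so Ee and Pp are d-separated given {Ff, Gg, Kk}.

Yes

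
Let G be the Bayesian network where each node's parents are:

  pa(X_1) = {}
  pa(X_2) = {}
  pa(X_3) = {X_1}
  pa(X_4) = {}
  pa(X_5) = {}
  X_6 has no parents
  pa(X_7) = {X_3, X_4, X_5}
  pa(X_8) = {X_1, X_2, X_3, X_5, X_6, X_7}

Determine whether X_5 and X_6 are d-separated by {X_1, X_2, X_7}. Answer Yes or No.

We examine all 4 paths between X_5 and X_6:
  1. X_5 → X_8 ← X_6 — X_8:collider[blocks] ⇒ blocked
  2. X_5 → X_7 → X_8 ← X_6 — X_7:chain[blocks]; X_8:collider[blocks] ⇒ blocked
  3. X_5 → X_7 ← X_3 → X_8 ← X_6 — X_7:collider[open]; X_3:fork[open]; X_8:collider[blocks] ⇒ blocked
  4. X_5 → X_7 ← X_3 ← X_1 → X_8 ← X_6 — X_7:collider[open]; X_3:chain[open]; X_1:fork[blocks]; X_8:collider[blocks] ⇒ blocked
Every path is blocked, so X_5 and X_6 are d-separated given {X_1, X_2, X_7}.

Yes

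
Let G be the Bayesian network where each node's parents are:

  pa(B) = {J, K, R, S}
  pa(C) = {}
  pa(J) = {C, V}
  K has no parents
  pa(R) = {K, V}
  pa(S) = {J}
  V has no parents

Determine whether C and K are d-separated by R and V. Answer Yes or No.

Yes — C and K are d-separated given {R, V}.

6 paths connect C and K; each must be blocked for d-separation to hold:
  1. C → J ← V → R ← K — J:collider[blocks]; V:fork[blocks]; R:collider[open] ⇒ blocked
  2. C → J ← V → R → B ← K — J:collider[blocks]; V:fork[blocks]; R:chain[blocks]; B:collider[blocks] ⇒ blocked
  3. C → J → B ← K — J:chain[open]; B:collider[blocks] ⇒ blocked
  4. C → J → B ← R ← K — J:chain[open]; B:collider[blocks]; R:chain[blocks] ⇒ blocked
  5. C → J → S → B ← K — J:chain[open]; S:chain[open]; B:collider[blocks] ⇒ blocked
  6. C → J → S → B ← R ← K — J:chain[open]; S:chain[open]; B:collider[blocks]; R:chain[blocks] ⇒ blocked
All paths are blocked; C ⊥ K | {R, V} holds.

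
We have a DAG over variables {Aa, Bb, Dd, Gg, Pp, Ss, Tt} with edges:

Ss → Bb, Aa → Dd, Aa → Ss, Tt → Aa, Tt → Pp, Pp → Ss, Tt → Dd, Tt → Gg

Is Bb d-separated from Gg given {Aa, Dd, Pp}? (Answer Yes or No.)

3 paths connect Bb and Gg; each must be blocked for d-separation to hold:
Path 1: Bb ← Ss ← Aa ← Tt → Gg
  Aa is a chain here and Aa is conditioned on, so the path is blocked at Aa.
Path 2: Bb ← Ss ← Aa → Dd ← Tt → Gg
  Aa is a fork here and Aa is conditioned on, so the path is blocked at Aa.
Path 3: Bb ← Ss ← Pp ← Tt → Gg
  Pp is a chain here and Pp is conditioned on, so the path is blocked at Pp.
All paths are blocked; Bb ⊥ Gg | {Aa, Dd, Pp} holds.

Yes — Bb and Gg are d-separated given {Aa, Dd, Pp}.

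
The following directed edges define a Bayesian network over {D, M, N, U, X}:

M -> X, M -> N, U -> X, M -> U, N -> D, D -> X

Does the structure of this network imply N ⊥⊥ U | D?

No — N and U are not d-separated given {D}.

4 paths connect N and U; each must be blocked for d-separation to hold:
Path 1: N → D → X ← U
  D is a chain here and D is conditioned on, so the path is blocked at D.
Path 2: N → D → X ← M → U
  D is a chain here and D is conditioned on, so the path is blocked at D.
Path 3: N ← M → X ← U
  X is a collider here and neither X nor any of its descendants is conditioned on, so the collider stays closed — the path is blocked at X.
Path 4: N ← M → U
  M is a fork and M is not conditioned on — no node blocks this path, so it is active.
Since the path N ← M → U is active, N and U are not d-separated given {D}.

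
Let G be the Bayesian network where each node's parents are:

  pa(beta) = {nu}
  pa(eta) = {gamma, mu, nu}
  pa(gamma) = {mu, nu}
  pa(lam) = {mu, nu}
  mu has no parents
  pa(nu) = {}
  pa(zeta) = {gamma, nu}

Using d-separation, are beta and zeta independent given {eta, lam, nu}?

There are 6 undirected paths between beta and zeta; checking each against the conditioning set {eta, lam, nu}:
  1. beta ← nu → zeta — nu:fork[blocks] ⇒ blocked
  2. beta ← nu → eta ← gamma → zeta — nu:fork[blocks]; eta:collider[open]; gamma:fork[open] ⇒ blocked
  3. beta ← nu → eta ← mu → gamma → zeta — nu:fork[blocks]; eta:collider[open]; mu:fork[open]; gamma:chain[open] ⇒ blocked
  4. beta ← nu → lam ← mu → eta ← gamma → zeta — nu:fork[blocks]; lam:collider[open]; mu:fork[open]; eta:collider[open]; gamma:fork[open] ⇒ blocked
  5. beta ← nu → lam ← mu → gamma → zeta — nu:fork[blocks]; lam:collider[open]; mu:fork[open]; gamma:chain[open] ⇒ blocked
  6. beta ← nu → gamma → zeta — nu:fork[blocks]; gamma:chain[open] ⇒ blocked
Since every path is blocked, d-separation holds.

Yes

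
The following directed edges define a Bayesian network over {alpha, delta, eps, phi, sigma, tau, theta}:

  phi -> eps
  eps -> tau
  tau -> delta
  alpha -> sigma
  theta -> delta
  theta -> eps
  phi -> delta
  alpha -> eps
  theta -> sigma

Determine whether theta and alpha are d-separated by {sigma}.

No

We examine all 4 paths between theta and alpha:
  1. theta → delta ← tau ← eps ← alpha — delta:collider[blocks]; tau:chain[open]; eps:chain[open] ⇒ blocked
  2. theta → delta ← phi → eps ← alpha — delta:collider[blocks]; phi:fork[open]; eps:collider[blocks] ⇒ blocked
  3. theta → sigma ← alpha — sigma:collider[open] ⇒ active
  4. theta → eps ← alpha — eps:collider[blocks] ⇒ blocked
At least one path is unblocked, so d-separation fails.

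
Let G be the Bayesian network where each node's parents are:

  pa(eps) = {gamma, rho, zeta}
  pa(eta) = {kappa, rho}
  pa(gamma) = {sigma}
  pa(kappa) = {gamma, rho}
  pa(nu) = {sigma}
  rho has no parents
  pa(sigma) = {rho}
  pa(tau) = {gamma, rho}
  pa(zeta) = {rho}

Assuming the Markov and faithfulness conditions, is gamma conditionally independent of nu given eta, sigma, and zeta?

Yes — gamma and nu are d-separated given {eta, sigma, zeta}.

There are 6 undirected paths between gamma and nu; checking each against the conditioning set {eta, sigma, zeta}:
Path 1: gamma ← sigma → nu
  sigma is a fork here and sigma is conditioned on, so the path is blocked at sigma.
Path 2: gamma → kappa ← rho → sigma → nu
  sigma is a chain here and sigma is conditioned on, so the path is blocked at sigma.
Path 3: gamma → kappa → eta ← rho → sigma → nu
  sigma is a chain here and sigma is conditioned on, so the path is blocked at sigma.
Path 4: gamma → tau ← rho → sigma → nu
  tau is a collider here and neither tau nor any of its descendants is conditioned on, so the collider stays closed — the path is blocked at tau.
Path 5: gamma → eps ← rho → sigma → nu
  eps is a collider here and neither eps nor any of its descendants is conditioned on, so the collider stays closed — the path is blocked at eps.
Path 6: gamma → eps ← zeta ← rho → sigma → nu
  eps is a collider here and neither eps nor any of its descendants is conditioned on, so the collider stays closed — the path is blocked at eps.
All paths are blocked; gamma ⊥ nu | {eta, sigma, zeta} holds.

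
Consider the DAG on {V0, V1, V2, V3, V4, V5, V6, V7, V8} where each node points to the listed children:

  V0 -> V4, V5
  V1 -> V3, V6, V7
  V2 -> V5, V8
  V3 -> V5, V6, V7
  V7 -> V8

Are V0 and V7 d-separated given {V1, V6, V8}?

We examine all 4 paths between V0 and V7:
  1. V0 → V5 ← V2 → V8 ← V7 — V5:collider[blocks]; V2:fork[open]; V8:collider[open] ⇒ blocked
  2. V0 → V5 ← V3 → V6 ← V1 → V7 — V5:collider[blocks]; V3:fork[open]; V6:collider[open]; V1:fork[blocks] ⇒ blocked
  3. V0 → V5 ← V3 ← V1 → V7 — V5:collider[blocks]; V3:chain[open]; V1:fork[blocks] ⇒ blocked
  4. V0 → V5 ← V3 → V7 — V5:collider[blocks]; V3:fork[open] ⇒ blocked
All paths are blocked; V0 ⊥ V7 | {V1, V6, V8} holds.

Yes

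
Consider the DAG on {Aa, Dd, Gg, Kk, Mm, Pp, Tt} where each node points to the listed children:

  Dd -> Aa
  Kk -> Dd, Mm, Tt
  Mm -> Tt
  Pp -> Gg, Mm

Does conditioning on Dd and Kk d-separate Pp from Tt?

We examine all 2 paths between Pp and Tt:
  1. Pp → Mm ← Kk → Tt — Mm:collider[blocks]; Kk:fork[blocks] ⇒ blocked
  2. Pp → Mm → Tt — Mm:chain[open] ⇒ active
At least one path is unblocked, so d-separation fails.

No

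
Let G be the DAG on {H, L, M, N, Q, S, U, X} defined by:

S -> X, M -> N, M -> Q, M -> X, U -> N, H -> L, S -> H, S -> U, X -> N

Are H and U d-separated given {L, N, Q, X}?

No — H and U are not d-separated given {L, N, Q, X}.

There are 3 undirected paths between H and U; checking each against the conditioning set {L, N, Q, X}:
Path 1: H ← S → U
  S is a fork and S is not conditioned on — no node blocks this path, so it is active.
Path 2: H ← S → X → N ← U
  X is a chain here and X is conditioned on, so the path is blocked at X.
Path 3: H ← S → X ← M → N ← U
  S is a fork and S is not conditioned on; X is a collider and X is conditioned on, which opens it; M is a fork and M is not conditioned on; N is a collider and N is conditioned on, which opens it — no node blocks this path, so it is active.
Because an active path exists, H and U are not d-separated.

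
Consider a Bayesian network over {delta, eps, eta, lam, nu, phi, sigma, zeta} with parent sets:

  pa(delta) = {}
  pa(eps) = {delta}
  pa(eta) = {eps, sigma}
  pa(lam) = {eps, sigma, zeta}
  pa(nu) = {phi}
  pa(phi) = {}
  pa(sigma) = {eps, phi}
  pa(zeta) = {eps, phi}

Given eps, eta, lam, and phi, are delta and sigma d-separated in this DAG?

Yes

6 paths connect delta and sigma; each must be blocked for d-separation to hold:
Path 1: delta → eps → lam ← sigma
  eps is a chain here and eps is conditioned on, so the path is blocked at eps.
Path 2: delta → eps → lam ← zeta ← phi → sigma
  eps is a chain here and eps is conditioned on, so the path is blocked at eps.
Path 3: delta → eps → sigma
  eps is a chain here and eps is conditioned on, so the path is blocked at eps.
Path 4: delta → eps → eta ← sigma
  eps is a chain here and eps is conditioned on, so the path is blocked at eps.
Path 5: delta → eps → zeta → lam ← sigma
  eps is a chain here and eps is conditioned on, so the path is blocked at eps.
Path 6: delta → eps → zeta ← phi → sigma
  eps is a chain here and eps is conditioned on, so the path is blocked at eps.
All paths are blocked; delta ⊥ sigma | {eps, eta, lam, phi} holds.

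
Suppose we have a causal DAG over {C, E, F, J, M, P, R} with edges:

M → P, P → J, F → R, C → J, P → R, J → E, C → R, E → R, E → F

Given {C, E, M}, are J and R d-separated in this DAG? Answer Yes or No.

No

Enumerating the 4 paths from J to R and testing each for blocking by {C, E, M}:
  1. J ← C → R — C:fork[blocks] ⇒ blocked
  2. J ← P → R — P:fork[open] ⇒ active
  3. J → E → R — E:chain[blocks] ⇒ blocked
  4. J → E → F → R — E:chain[blocks]; F:chain[open] ⇒ blocked
At least one path is unblocked, so d-separation fails.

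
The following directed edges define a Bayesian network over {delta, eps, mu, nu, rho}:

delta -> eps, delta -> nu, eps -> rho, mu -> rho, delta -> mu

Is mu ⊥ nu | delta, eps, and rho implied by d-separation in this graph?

Yes — mu and nu are d-separated given {delta, eps, rho}.

There are 2 undirected paths between mu and nu; checking each against the conditioning set {delta, eps, rho}:
  1. mu ← delta → nu — delta:fork[blocks] ⇒ blocked
  2. mu → rho ← eps ← delta → nu — rho:collider[open]; eps:chain[blocks]; delta:fork[blocks] ⇒ blocked
Every path is blocked, so mu and nu are d-separated given {delta, eps, rho}.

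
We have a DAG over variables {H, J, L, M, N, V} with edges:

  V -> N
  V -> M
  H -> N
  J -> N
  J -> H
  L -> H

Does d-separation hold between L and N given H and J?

2 paths connect L and N; each must be blocked for d-separation to hold:
Path 1: L → H → N
  H is a chain here and H is conditioned on, so the path is blocked at H.
Path 2: L → H ← J → N
  J is a fork here and J is conditioned on, so the path is blocked at J.
Since every path is blocked, d-separation holds.

Yes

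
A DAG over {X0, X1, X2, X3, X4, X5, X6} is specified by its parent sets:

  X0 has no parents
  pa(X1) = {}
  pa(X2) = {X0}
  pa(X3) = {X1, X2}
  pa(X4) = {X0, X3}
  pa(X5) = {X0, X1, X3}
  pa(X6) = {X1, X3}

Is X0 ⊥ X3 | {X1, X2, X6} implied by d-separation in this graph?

Yes

There are 5 undirected paths between X0 and X3; checking each against the conditioning set {X1, X2, X6}:
Path 1: X0 → X4 ← X3
  X4 is a collider here and neither X4 nor any of its descendants is conditioned on, so the collider stays closed — the path is blocked at X4.
Path 2: X0 → X5 ← X1 → X6 ← X3
  X5 is a collider here and neither X5 nor any of its descendants is conditioned on, so the collider stays closed — the path is blocked at X5.
Path 3: X0 → X5 ← X1 → X3
  X5 is a collider here and neither X5 nor any of its descendants is conditioned on, so the collider stays closed — the path is blocked at X5.
Path 4: X0 → X5 ← X3
  X5 is a collider here and neither X5 nor any of its descendants is conditioned on, so the collider stays closed — the path is blocked at X5.
Path 5: X0 → X2 → X3
  X2 is a chain here and X2 is conditioned on, so the path is blocked at X2.
All paths are blocked; X0 ⊥ X3 | {X1, X2, X6} holds.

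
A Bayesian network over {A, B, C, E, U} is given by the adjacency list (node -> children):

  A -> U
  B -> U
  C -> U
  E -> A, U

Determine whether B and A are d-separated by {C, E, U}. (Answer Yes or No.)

2 paths connect B and A; each must be blocked for d-separation to hold:
Path 1: B → U ← A
  U is a collider and U is conditioned on, which opens it — no node blocks this path, so it is active.
Path 2: B → U ← E → A
  E is a fork here and E is conditioned on, so the path is blocked at E.
Because an active path exists, B and A are not d-separated.

No — B and A are not d-separated given {C, E, U}.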